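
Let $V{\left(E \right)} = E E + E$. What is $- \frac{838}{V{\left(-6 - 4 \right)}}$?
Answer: $- \frac{419}{45} \approx -9.3111$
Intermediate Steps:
$V{\left(E \right)} = E + E^{2}$ ($V{\left(E \right)} = E^{2} + E = E + E^{2}$)
$- \frac{838}{V{\left(-6 - 4 \right)}} = - \frac{838}{\left(-6 - 4\right) \left(1 - 10\right)} = - \frac{838}{\left(-10\right) \left(1 - 10\right)} = - \frac{838}{\left(-10\right) \left(-9\right)} = - \frac{838}{90} = \left(-838\right) \frac{1}{90} = - \frac{419}{45}$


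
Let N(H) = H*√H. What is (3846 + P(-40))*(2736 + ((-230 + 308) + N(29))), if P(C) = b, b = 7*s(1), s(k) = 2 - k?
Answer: 10842342 + 111737*√29 ≈ 1.1444e+7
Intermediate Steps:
N(H) = H^(3/2)
b = 7 (b = 7*(2 - 1*1) = 7*(2 - 1) = 7*1 = 7)
P(C) = 7
(3846 + P(-40))*(2736 + ((-230 + 308) + N(29))) = (3846 + 7)*(2736 + ((-230 + 308) + 29^(3/2))) = 3853*(2736 + (78 + 29*√29)) = 3853*(2814 + 29*√29) = 10842342 + 111737*√29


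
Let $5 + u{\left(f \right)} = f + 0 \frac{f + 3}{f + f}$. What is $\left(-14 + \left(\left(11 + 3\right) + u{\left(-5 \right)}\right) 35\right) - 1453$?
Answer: $-1327$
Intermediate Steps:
$u{\left(f \right)} = -5 + f$ ($u{\left(f \right)} = -5 + \left(f + 0 \frac{f + 3}{f + f}\right) = -5 + \left(f + 0 \frac{3 + f}{2 f}\right) = -5 + \left(f + 0\right) = -5 + f$)
$\left(-14 + \left(\left(11 + 3\right) + u{\left(-5 \right)}\right) 35\right) - 1453 = \left(-14 + \left(\left(11 + 3\right) - 10\right) 35\right) - 1453 = \left(-14 + \left(14 - 10\right) 35\right) - 1453 = \left(-14 + 4 \cdot 35\right) - 1453 = \left(-14 + 140\right) - 1453 = 126 - 1453 = -1327$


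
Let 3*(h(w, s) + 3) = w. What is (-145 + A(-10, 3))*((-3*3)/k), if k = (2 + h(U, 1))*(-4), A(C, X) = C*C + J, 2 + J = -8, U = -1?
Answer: 1485/16 ≈ 92.813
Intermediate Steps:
J = -10 (J = -2 - 8 = -10)
h(w, s) = -3 + w/3
A(C, X) = -10 + C**2 (A(C, X) = C*C - 10 = C**2 - 10 = -10 + C**2)
k = 16/3 (k = (2 + (-3 + (1/3)*(-1)))*(-4) = (2 + (-3 - 1/3))*(-4) = (2 - 10/3)*(-4) = -4/3*(-4) = 16/3 ≈ 5.3333)
(-145 + A(-10, 3))*((-3*3)/k) = (-145 + (-10 + (-10)**2))*((-3*3)/(16/3)) = (-145 + (-10 + 100))*(-9*3/16) = (-145 + 90)*(-27/16) = -55*(-27/16) = 1485/16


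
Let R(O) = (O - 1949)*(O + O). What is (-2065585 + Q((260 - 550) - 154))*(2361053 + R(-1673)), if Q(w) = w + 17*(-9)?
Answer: -29918862898230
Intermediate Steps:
Q(w) = -153 + w (Q(w) = w - 153 = -153 + w)
R(O) = 2*O*(-1949 + O) (R(O) = (-1949 + O)*(2*O) = 2*O*(-1949 + O))
(-2065585 + Q((260 - 550) - 154))*(2361053 + R(-1673)) = (-2065585 + (-153 + ((260 - 550) - 154)))*(2361053 + 2*(-1673)*(-1949 - 1673)) = (-2065585 + (-153 + (-290 - 154)))*(2361053 + 2*(-1673)*(-3622)) = (-2065585 + (-153 - 444))*(2361053 + 12119212) = (-2065585 - 597)*14480265 = -2066182*14480265 = -29918862898230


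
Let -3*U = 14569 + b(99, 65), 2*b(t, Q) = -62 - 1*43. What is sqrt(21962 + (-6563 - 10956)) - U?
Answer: 29033/6 + sqrt(4443) ≈ 4905.5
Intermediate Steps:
b(t, Q) = -105/2 (b(t, Q) = (-62 - 1*43)/2 = (-62 - 43)/2 = (1/2)*(-105) = -105/2)
U = -29033/6 (U = -(14569 - 105/2)/3 = -1/3*29033/2 = -29033/6 ≈ -4838.8)
sqrt(21962 + (-6563 - 10956)) - U = sqrt(21962 + (-6563 - 10956)) - 1*(-29033/6) = sqrt(21962 - 17519) + 29033/6 = sqrt(4443) + 29033/6 = 29033/6 + sqrt(4443)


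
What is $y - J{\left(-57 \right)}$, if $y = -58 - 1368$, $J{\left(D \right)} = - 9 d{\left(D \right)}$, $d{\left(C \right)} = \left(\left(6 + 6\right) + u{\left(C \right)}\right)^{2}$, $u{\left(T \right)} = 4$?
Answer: $878$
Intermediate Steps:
$d{\left(C \right)} = 256$ ($d{\left(C \right)} = \left(\left(6 + 6\right) + 4\right)^{2} = \left(12 + 4\right)^{2} = 16^{2} = 256$)
$J{\left(D \right)} = -2304$ ($J{\left(D \right)} = \left(-9\right) 256 = -2304$)
$y = -1426$ ($y = -58 - 1368 = -1426$)
$y - J{\left(-57 \right)} = -1426 - -2304 = -1426 + 2304 = 878$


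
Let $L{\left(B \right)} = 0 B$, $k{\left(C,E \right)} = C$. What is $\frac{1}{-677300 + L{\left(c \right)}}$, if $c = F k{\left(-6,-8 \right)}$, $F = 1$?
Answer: $- \frac{1}{677300} \approx -1.4765 \cdot 10^{-6}$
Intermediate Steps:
$c = -6$ ($c = 1 \left(-6\right) = -6$)
$L{\left(B \right)} = 0$
$\frac{1}{-677300 + L{\left(c \right)}} = \frac{1}{-677300 + 0} = \frac{1}{-677300} = - \frac{1}{677300}$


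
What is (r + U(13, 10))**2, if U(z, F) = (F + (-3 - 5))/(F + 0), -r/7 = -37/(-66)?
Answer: 1510441/108900 ≈ 13.870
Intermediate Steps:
r = -259/66 (r = -(-259)/(-66) = -(-259)*(-1)/66 = -7*37/66 = -259/66 ≈ -3.9242)
U(z, F) = (-8 + F)/F (U(z, F) = (F - 8)/F = (-8 + F)/F)
(r + U(13, 10))**2 = (-259/66 + (-8 + 10)/10)**2 = (-259/66 + (1/10)*2)**2 = (-259/66 + 1/5)**2 = (-1229/330)**2 = 1510441/108900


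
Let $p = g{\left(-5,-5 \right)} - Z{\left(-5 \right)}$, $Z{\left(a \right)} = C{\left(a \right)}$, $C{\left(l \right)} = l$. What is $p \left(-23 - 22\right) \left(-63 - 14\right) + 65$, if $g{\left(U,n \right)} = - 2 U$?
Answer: $52040$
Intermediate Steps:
$Z{\left(a \right)} = a$
$p = 15$ ($p = \left(-2\right) \left(-5\right) - -5 = 10 + 5 = 15$)
$p \left(-23 - 22\right) \left(-63 - 14\right) + 65 = 15 \left(-23 - 22\right) \left(-63 - 14\right) + 65 = 15 \left(\left(-45\right) \left(-77\right)\right) + 65 = 15 \cdot 3465 + 65 = 51975 + 65 = 52040$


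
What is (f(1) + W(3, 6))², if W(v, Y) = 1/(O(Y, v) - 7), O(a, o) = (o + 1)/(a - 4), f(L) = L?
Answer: 16/25 ≈ 0.64000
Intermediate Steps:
O(a, o) = (1 + o)/(-4 + a)
W(v, Y) = 1/(-7 + (1 + v)/(-4 + Y)) (W(v, Y) = 1/((1 + v)/(-4 + Y) - 7) = 1/(-7 + (1 + v)/(-4 + Y)))
(f(1) + W(3, 6))² = (1 + (4 - 1*6)/(-29 - 1*3 + 7*6))² = (1 + (4 - 6)/(-29 - 3 + 42))² = (1 - 2/10)² = (1 + (⅒)*(-2))² = (1 - ⅕)² = (⅘)² = 16/25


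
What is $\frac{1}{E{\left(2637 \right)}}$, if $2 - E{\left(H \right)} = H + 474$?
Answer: $- \frac{1}{3109} \approx -0.00032165$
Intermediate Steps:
$E{\left(H \right)} = -472 - H$ ($E{\left(H \right)} = 2 - \left(H + 474\right) = 2 - \left(474 + H\right) = -472 - H$)
$\frac{1}{E{\left(2637 \right)}} = \frac{1}{-472 - 2637} = \frac{1}{-3109} = - \frac{1}{3109}$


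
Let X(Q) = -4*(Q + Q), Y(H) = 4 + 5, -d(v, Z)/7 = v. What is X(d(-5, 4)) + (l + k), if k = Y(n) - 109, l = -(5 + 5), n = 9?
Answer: -390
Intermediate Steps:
d(v, Z) = -7*v
Y(H) = 9
X(Q) = -8*Q
l = -10 (l = -1*10 = -10)
k = -100 (k = 9 - 109 = -100)
X(d(-5, 4)) + (l + k) = -(-56)*(-5) + (-10 - 100) = -8*35 - 110 = -280 - 110 = -390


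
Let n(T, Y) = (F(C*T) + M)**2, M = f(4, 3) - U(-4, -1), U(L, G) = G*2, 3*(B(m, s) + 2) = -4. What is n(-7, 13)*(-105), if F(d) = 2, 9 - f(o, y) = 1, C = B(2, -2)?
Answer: -15120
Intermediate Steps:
B(m, s) = -10/3 (B(m, s) = -2 + (1/3)*(-4) = -2 - 4/3 = -10/3)
C = -10/3 ≈ -3.3333
f(o, y) = 8 (f(o, y) = 9 - 1*1 = 9 - 1 = 8)
U(L, G) = 2*G
M = 10 (M = 8 - 2*(-1) = 8 - 1*(-2) = 8 + 2 = 10)
n(T, Y) = 144 (n(T, Y) = (2 + 10)**2 = 12**2 = 144)
n(-7, 13)*(-105) = 144*(-105) = -15120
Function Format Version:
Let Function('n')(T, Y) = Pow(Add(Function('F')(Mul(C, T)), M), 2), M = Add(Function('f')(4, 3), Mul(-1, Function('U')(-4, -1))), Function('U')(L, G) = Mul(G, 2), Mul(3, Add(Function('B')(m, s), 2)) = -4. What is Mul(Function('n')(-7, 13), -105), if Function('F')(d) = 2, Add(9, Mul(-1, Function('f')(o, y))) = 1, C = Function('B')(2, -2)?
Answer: -15120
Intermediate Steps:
Function('B')(m, s) = Rational(-10, 3) (Function('B')(m, s) = Add(-2, Mul(Rational(1, 3), -4)) = Add(-2, Rational(-4, 3)) = Rational(-10, 3))
C = Rational(-10, 3) ≈ -3.3333
Function('f')(o, y) = 8 (Function('f')(o, y) = Add(9, Mul(-1, 1)) = Add(9, -1) = 8)
Function('U')(L, G) = Mul(2, G)
M = 10 (M = Add(8, Mul(-1, Mul(2, -1))) = Add(8, Mul(-1, -2)) = Add(8, 2) = 10)
Function('n')(T, Y) = 144 (Function('n')(T, Y) = Pow(Add(2, 10), 2) = Pow(12, 2) = 144)
Mul(Function('n')(-7, 13), -105) = Mul(144, -105) = -15120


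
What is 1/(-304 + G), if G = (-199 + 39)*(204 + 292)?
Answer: -1/79664 ≈ -1.2553e-5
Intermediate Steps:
G = -79360 (G = -160*496 = -79360)
1/(-304 + G) = 1/(-304 - 79360) = 1/(-79664) = -1/79664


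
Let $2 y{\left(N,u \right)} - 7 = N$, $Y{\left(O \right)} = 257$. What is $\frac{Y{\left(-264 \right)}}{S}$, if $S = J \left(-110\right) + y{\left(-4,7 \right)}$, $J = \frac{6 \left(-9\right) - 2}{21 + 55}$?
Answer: $\frac{9766}{3137} \approx 3.1132$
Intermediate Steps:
$y{\left(N,u \right)} = \frac{7}{2} + \frac{N}{2}$
$J = - \frac{14}{19}$ ($J = \frac{-54 - 2}{76} = \left(-56\right) \frac{1}{76} = - \frac{14}{19} \approx -0.73684$)
$S = \frac{3137}{38}$ ($S = \left(- \frac{14}{19}\right) \left(-110\right) + \left(\frac{7}{2} + \frac{1}{2} \left(-4\right)\right) = \frac{1540}{19} + \left(\frac{7}{2} - 2\right) = \frac{1540}{19} + \frac{3}{2} = \frac{3137}{38} \approx 82.553$)
$\frac{Y{\left(-264 \right)}}{S} = \frac{257}{\frac{3137}{38}} = 257 \cdot \frac{38}{3137} = \frac{9766}{3137}$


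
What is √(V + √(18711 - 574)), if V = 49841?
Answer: √(49841 + √18137) ≈ 223.55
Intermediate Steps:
√(V + √(18711 - 574)) = √(49841 + √(18711 - 574)) = √(49841 + √18137)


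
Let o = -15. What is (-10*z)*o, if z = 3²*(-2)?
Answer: -2700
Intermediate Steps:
z = -18 (z = 9*(-2) = -18)
(-10*z)*o = -10*(-18)*(-15) = 180*(-15) = -2700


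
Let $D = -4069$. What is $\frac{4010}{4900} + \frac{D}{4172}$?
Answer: $- \frac{22917}{146020} \approx -0.15694$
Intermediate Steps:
$\frac{4010}{4900} + \frac{D}{4172} = \frac{4010}{4900} - \frac{4069}{4172} = 4010 \cdot \frac{1}{4900} - \frac{4069}{4172} = \frac{401}{490} - \frac{4069}{4172} = - \frac{22917}{146020}$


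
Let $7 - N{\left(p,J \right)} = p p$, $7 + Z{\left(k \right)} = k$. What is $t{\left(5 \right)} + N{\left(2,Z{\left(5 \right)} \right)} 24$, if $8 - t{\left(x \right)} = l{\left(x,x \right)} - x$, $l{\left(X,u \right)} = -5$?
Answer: $90$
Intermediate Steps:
$Z{\left(k \right)} = -7 + k$
$t{\left(x \right)} = 13 + x$ ($t{\left(x \right)} = 8 - \left(-5 - x\right) = 8 + \left(5 + x\right) = 13 + x$)
$N{\left(p,J \right)} = 7 - p^{2}$ ($N{\left(p,J \right)} = 7 - p p = 7 - p^{2}$)
$t{\left(5 \right)} + N{\left(2,Z{\left(5 \right)} \right)} 24 = \left(13 + 5\right) + \left(7 - 2^{2}\right) 24 = 18 + \left(7 - 4\right) 24 = 18 + 3 \cdot 24 = 18 + 72 = 90$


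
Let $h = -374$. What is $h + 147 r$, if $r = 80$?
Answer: $11386$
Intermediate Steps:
$h + 147 r = -374 + 147 \cdot 80 = -374 + 11760 = 11386$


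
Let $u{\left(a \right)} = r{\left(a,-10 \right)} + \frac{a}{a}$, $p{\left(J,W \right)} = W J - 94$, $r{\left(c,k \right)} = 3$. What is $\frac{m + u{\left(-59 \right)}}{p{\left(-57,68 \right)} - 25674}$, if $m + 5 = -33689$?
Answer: $\frac{16845}{14822} \approx 1.1365$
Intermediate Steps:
$p{\left(J,W \right)} = -94 + J W$ ($p{\left(J,W \right)} = J W - 94 = -94 + J W$)
$u{\left(a \right)} = 4$ ($u{\left(a \right)} = 3 + \frac{a}{a} = 3 + 1 = 4$)
$m = -33694$ ($m = -5 - 33689 = -33694$)
$\frac{m + u{\left(-59 \right)}}{p{\left(-57,68 \right)} - 25674} = \frac{-33694 + 4}{\left(-94 - 3876\right) - 25674} = - \frac{33690}{\left(-94 - 3876\right) - 25674} = - \frac{33690}{-3970 - 25674} = - \frac{33690}{-29644} = \left(-33690\right) \left(- \frac{1}{29644}\right) = \frac{16845}{14822}$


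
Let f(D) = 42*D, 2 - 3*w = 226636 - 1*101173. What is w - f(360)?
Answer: -170821/3 ≈ -56940.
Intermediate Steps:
w = -125461/3 (w = ⅔ - (226636 - 1*101173)/3 = ⅔ - (226636 - 101173)/3 = ⅔ - ⅓*125463 = ⅔ - 41821 = -125461/3 ≈ -41820.)
w - f(360) = -125461/3 - 42*360 = -125461/3 - 1*15120 = -125461/3 - 15120 = -170821/3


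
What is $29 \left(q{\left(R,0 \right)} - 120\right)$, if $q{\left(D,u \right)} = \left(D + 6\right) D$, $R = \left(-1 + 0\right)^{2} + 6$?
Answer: $-841$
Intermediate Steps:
$R = 7$ ($R = \left(-1\right)^{2} + 6 = 1 + 6 = 7$)
$q{\left(D,u \right)} = D \left(6 + D\right)$ ($q{\left(D,u \right)} = \left(6 + D\right) D = D \left(6 + D\right)$)
$29 \left(q{\left(R,0 \right)} - 120\right) = 29 \left(7 \left(6 + 7\right) - 120\right) = 29 \left(7 \cdot 13 - 120\right) = 29 \left(91 - 120\right) = 29 \left(-29\right) = -841$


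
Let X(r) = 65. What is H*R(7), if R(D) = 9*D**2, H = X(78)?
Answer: 28665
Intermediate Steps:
H = 65
H*R(7) = 65*(9*7**2) = 65*(9*49) = 65*441 = 28665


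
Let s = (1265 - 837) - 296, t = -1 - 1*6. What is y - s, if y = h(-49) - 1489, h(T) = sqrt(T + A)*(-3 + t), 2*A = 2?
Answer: -1621 - 40*I*sqrt(3) ≈ -1621.0 - 69.282*I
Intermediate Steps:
A = 1 (A = (1/2)*2 = 1)
t = -7 (t = -1 - 6 = -7)
h(T) = -10*sqrt(1 + T) (h(T) = sqrt(T + 1)*(-3 - 7) = sqrt(1 + T)*(-10) = -10*sqrt(1 + T))
s = 132 (s = 428 - 296 = 132)
y = -1489 - 40*I*sqrt(3) (y = -10*sqrt(1 - 49) - 1489 = -40*I*sqrt(3) - 1489 = -1489 - 40*I*sqrt(3) ≈ -1489.0 - 69.282*I)
y - s = (-1489 - 40*I*sqrt(3)) - 1*132 = (-1489 - 40*I*sqrt(3)) - 132 = -1621 - 40*I*sqrt(3)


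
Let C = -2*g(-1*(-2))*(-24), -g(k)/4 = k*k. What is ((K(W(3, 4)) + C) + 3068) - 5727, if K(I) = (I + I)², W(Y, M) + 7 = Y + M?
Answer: -3427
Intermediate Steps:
g(k) = -4*k² (g(k) = -4*k*k = -4*k²)
C = -768 (C = -(-8)*(-1*(-2))²*(-24) = -(-8)*2²*(-24) = -(-8)*4*(-24) = -2*(-16)*(-24) = 32*(-24) = -768)
W(Y, M) = -7 + M + Y (W(Y, M) = -7 + (Y + M) = -7 + (M + Y) = -7 + M + Y)
K(I) = 4*I² (K(I) = (2*I)² = 4*I²)
((K(W(3, 4)) + C) + 3068) - 5727 = ((4*(-7 + 4 + 3)² - 768) + 3068) - 5727 = ((4*0² - 768) + 3068) - 5727 = ((4*0 - 768) + 3068) - 5727 = ((0 - 768) + 3068) - 5727 = (-768 + 3068) - 5727 = 2300 - 5727 = -3427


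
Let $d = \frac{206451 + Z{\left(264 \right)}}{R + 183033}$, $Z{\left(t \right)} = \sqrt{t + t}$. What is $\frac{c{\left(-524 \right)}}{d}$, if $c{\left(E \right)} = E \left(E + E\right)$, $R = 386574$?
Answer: $\frac{21526014254558688}{14207338291} - \frac{417067764352 \sqrt{33}}{14207338291} \approx 1.515 \cdot 10^{6}$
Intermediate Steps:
$c{\left(E \right)} = 2 E^{2}$ ($c{\left(E \right)} = E 2 E = 2 E^{2}$)
$Z{\left(t \right)} = \sqrt{2} \sqrt{t}$ ($Z{\left(t \right)} = \sqrt{2 t} = \sqrt{2} \sqrt{t}$)
$d = \frac{68817}{189869} + \frac{4 \sqrt{33}}{569607}$ ($d = \frac{206451 + \sqrt{2} \sqrt{264}}{386574 + 183033} = \frac{206451 + \sqrt{2} \cdot 2 \sqrt{66}}{569607} = \left(206451 + 4 \sqrt{33}\right) \frac{1}{569607} = \frac{68817}{189869} + \frac{4 \sqrt{33}}{569607} \approx 0.36248$)
$\frac{c{\left(-524 \right)}}{d} = \frac{2 \left(-524\right)^{2}}{\frac{68817}{189869} + \frac{4 \sqrt{33}}{569607}} = \frac{2 \cdot 274576}{\frac{68817}{189869} + \frac{4 \sqrt{33}}{569607}} = \frac{549152}{\frac{68817}{189869} + \frac{4 \sqrt{33}}{569607}}$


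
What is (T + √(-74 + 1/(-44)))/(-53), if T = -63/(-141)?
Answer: -21/2491 - I*√35827/1166 ≈ -0.0084303 - 0.16233*I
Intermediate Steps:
T = 21/47 (T = -63*(-1/141) = 21/47 ≈ 0.44681)
(T + √(-74 + 1/(-44)))/(-53) = (21/47 + √(-74 + 1/(-44)))/(-53) = (21/47 + √(-74 - 1/44))*(-1/53) = (21/47 + √(-3257/44))*(-1/53) = (21/47 + I*√35827/22)*(-1/53) = -21/2491 - I*√35827/1166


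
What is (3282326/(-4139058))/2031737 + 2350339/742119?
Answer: 27682240887571150/8740662286185291 ≈ 3.1671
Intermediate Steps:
(3282326/(-4139058))/2031737 + 2350339/742119 = (3282326*(-1/4139058))*(1/2031737) + 2350339*(1/742119) = -96539/121737*1/2031737 + 2350339/742119 = -96539/247337567169 + 2350339/742119 = 27682240887571150/8740662286185291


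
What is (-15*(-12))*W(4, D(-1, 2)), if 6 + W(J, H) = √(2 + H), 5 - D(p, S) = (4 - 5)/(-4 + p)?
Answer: -1080 + 36*√170 ≈ -610.62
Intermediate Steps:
D(p, S) = 5 + 1/(-4 + p) (D(p, S) = 5 - (4 - 5)/(-4 + p) = 5 - (-1)/(-4 + p) = 5 + 1/(-4 + p))
W(J, H) = -6 + √(2 + H)
(-15*(-12))*W(4, D(-1, 2)) = (-15*(-12))*(-6 + √(2 + (-19 + 5*(-1))/(-4 - 1))) = 180*(-6 + √(2 + (-19 - 5)/(-5))) = 180*(-6 + √(2 - ⅕*(-24))) = 180*(-6 + √(2 + 24/5)) = 180*(-6 + √(34/5)) = 180*(-6 + √170/5) = -1080 + 36*√170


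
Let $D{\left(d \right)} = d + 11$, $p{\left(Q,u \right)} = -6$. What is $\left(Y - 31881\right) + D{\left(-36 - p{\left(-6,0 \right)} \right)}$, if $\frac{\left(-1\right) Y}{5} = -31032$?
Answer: $123260$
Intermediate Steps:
$Y = 155160$ ($Y = \left(-5\right) \left(-31032\right) = 155160$)
$D{\left(d \right)} = 11 + d$
$\left(Y - 31881\right) + D{\left(-36 - p{\left(-6,0 \right)} \right)} = \left(155160 - 31881\right) + \left(11 - 30\right) = 123279 + \left(11 + \left(-36 + 6\right)\right) = 123279 + \left(11 - 30\right) = 123279 - 19 = 123260$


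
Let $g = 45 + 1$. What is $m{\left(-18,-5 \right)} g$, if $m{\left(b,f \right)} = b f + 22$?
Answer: $5152$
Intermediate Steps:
$m{\left(b,f \right)} = 22 + b f$
$g = 46$
$m{\left(-18,-5 \right)} g = \left(22 - -90\right) 46 = \left(22 + 90\right) 46 = 112 \cdot 46 = 5152$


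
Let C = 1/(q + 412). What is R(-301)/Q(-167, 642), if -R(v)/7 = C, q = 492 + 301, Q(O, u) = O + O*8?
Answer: 7/1811115 ≈ 3.8650e-6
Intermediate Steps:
Q(O, u) = 9*O (Q(O, u) = O + 8*O = 9*O)
q = 793
C = 1/1205 (C = 1/(793 + 412) = 1/1205 ≈ 0.00082988)
R(v) = -7/1205 (R(v) = -7*1/1205 = -7/1205)
R(-301)/Q(-167, 642) = -7/(1205*(9*(-167))) = -7/1205/(-1503) = -7/1205*(-1/1503) = 7/1811115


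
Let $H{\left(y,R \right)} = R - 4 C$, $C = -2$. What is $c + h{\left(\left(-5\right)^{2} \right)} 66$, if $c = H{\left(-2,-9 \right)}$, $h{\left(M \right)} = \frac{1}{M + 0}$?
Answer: $\frac{41}{25} \approx 1.64$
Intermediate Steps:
$h{\left(M \right)} = \frac{1}{M}$
$H{\left(y,R \right)} = 8 + R$ ($H{\left(y,R \right)} = R - -8 = R + 8 = 8 + R$)
$c = -1$ ($c = 8 - 9 = -1$)
$c + h{\left(\left(-5\right)^{2} \right)} 66 = -1 + \frac{1}{\left(-5\right)^{2}} \cdot 66 = -1 + \frac{1}{25} \cdot 66 = -1 + \frac{66}{25} = \frac{41}{25}$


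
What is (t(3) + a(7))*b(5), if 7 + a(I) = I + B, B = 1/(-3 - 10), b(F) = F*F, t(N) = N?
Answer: 950/13 ≈ 73.077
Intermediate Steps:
b(F) = F²
B = -1/13 (B = 1/(-13) = -1/13 ≈ -0.076923)
a(I) = -92/13 + I (a(I) = -7 + (I - 1/13) = -7 + (-1/13 + I) = -92/13 + I)
(t(3) + a(7))*b(5) = (3 + (-92/13 + 7))*5² = (3 - 1/13)*25 = (38/13)*25 = 950/13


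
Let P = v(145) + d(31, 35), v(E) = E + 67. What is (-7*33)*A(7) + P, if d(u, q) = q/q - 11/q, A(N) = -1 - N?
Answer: 72124/35 ≈ 2060.7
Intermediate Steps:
v(E) = 67 + E
d(u, q) = 1 - 11/q
P = 7444/35 (P = (67 + 145) + (-11 + 35)/35 = 212 + (1/35)*24 = 212 + 24/35 = 7444/35 ≈ 212.69)
(-7*33)*A(7) + P = (-7*33)*(-1 - 1*7) + 7444/35 = -231*(-1 - 7) + 7444/35 = -231*(-8) + 7444/35 = 1848 + 7444/35 = 72124/35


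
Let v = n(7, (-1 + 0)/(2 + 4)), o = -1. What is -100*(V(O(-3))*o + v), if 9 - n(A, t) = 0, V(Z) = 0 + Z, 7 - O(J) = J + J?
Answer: 400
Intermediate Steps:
O(J) = 7 - 2*J (O(J) = 7 - (J + J) = 7 - 2*J)
V(Z) = Z
n(A, t) = 9 (n(A, t) = 9 - 1*0 = 9 + 0 = 9)
v = 9
-100*(V(O(-3))*o + v) = -100*((7 - 2*(-3))*(-1) + 9) = -100*((7 + 6)*(-1) + 9) = -100*(13*(-1) + 9) = -100*(-13 + 9) = -100*(-4) = 400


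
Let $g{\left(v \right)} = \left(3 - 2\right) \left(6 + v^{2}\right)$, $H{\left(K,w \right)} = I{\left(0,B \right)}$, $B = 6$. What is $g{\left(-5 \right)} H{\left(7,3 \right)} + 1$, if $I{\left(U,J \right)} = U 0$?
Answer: $1$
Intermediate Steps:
$I{\left(U,J \right)} = 0$
$H{\left(K,w \right)} = 0$
$g{\left(v \right)} = 6 + v^{2}$ ($g{\left(v \right)} = 1 \left(6 + v^{2}\right) = 6 + v^{2}$)
$g{\left(-5 \right)} H{\left(7,3 \right)} + 1 = \left(6 + \left(-5\right)^{2}\right) 0 + 1 = \left(6 + 25\right) 0 + 1 = 31 \cdot 0 + 1 = 0 + 1 = 1$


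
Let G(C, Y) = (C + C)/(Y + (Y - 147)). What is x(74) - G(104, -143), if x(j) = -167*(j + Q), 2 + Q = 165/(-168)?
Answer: -287569199/24248 ≈ -11860.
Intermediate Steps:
Q = -167/56 (Q = -2 + 165/(-168) = -2 + 165*(-1/168) = -2 - 55/56 = -167/56 ≈ -2.9821)
x(j) = 27889/56 - 167*j (x(j) = -167*(j - 167/56) = -167*(-167/56 + j) = 27889/56 - 167*j)
G(C, Y) = 2*C/(-147 + 2*Y) (G(C, Y) = (2*C)/(Y + (-147 + Y)) = (2*C)/(-147 + 2*Y) = 2*C/(-147 + 2*Y))
x(74) - G(104, -143) = (27889/56 - 167*74) - 2*104/(-147 + 2*(-143)) = (27889/56 - 12358) - 2*104/(-147 - 286) = -664159/56 - 2*104/(-433) = -664159/56 - 2*104*(-1)/433 = -664159/56 - 1*(-208/433) = -664159/56 + 208/433 = -287569199/24248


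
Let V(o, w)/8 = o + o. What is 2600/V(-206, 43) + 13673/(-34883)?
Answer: -16970251/14371796 ≈ -1.1808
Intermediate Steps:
V(o, w) = 16*o (V(o, w) = 8*(o + o) = 8*(2*o) = 16*o)
2600/V(-206, 43) + 13673/(-34883) = 2600/((16*(-206))) + 13673/(-34883) = 2600/(-3296) + 13673*(-1/34883) = 2600*(-1/3296) - 13673/34883 = -325/412 - 13673/34883 = -16970251/14371796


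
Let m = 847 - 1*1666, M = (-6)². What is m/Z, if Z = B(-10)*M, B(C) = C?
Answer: 91/40 ≈ 2.2750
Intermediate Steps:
M = 36
Z = -360 (Z = -10*36 = -360)
m = -819 (m = 847 - 1666 = -819)
m/Z = -819/(-360) = -819*(-1/360) = 91/40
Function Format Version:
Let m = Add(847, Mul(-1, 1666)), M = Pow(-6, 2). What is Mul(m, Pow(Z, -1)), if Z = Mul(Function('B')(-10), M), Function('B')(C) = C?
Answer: Rational(91, 40) ≈ 2.2750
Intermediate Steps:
M = 36
Z = -360 (Z = Mul(-10, 36) = -360)
m = -819 (m = Add(847, -1666) = -819)
Mul(m, Pow(Z, -1)) = Mul(-819, Pow(-360, -1)) = Mul(-819, Rational(-1, 360)) = Rational(91, 40)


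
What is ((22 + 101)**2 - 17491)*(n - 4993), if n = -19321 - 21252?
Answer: 107626892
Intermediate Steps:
n = -40573
((22 + 101)**2 - 17491)*(n - 4993) = ((22 + 101)**2 - 17491)*(-40573 - 4993) = (123**2 - 17491)*(-45566) = (15129 - 17491)*(-45566) = -2362*(-45566) = 107626892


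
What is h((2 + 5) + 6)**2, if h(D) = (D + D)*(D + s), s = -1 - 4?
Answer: 43264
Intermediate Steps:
s = -5
h(D) = 2*D*(-5 + D) (h(D) = (D + D)*(D - 5) = (2*D)*(-5 + D) = 2*D*(-5 + D))
h((2 + 5) + 6)**2 = (2*((2 + 5) + 6)*(-5 + ((2 + 5) + 6)))**2 = (2*(7 + 6)*(-5 + (7 + 6)))**2 = (2*13*(-5 + 13))**2 = (2*13*8)**2 = 208**2 = 43264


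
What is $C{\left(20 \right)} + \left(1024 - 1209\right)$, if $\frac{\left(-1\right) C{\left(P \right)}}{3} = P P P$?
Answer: $-24185$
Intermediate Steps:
$C{\left(P \right)} = - 3 P^{3}$ ($C{\left(P \right)} = - 3 P P P = - 3 P^{2} P = - 3 P^{3}$)
$C{\left(20 \right)} + \left(1024 - 1209\right) = - 3 \cdot 20^{3} + \left(1024 - 1209\right) = \left(-3\right) 8000 - 185 = -24000 - 185 = -24185$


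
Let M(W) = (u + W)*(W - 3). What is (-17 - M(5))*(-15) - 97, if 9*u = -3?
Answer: 298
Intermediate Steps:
u = -⅓ (u = (⅑)*(-3) = -⅓ ≈ -0.33333)
M(W) = (-3 + W)*(-⅓ + W) (M(W) = (-⅓ + W)*(W - 3) = (-⅓ + W)*(-3 + W) = (-3 + W)*(-⅓ + W))
(-17 - M(5))*(-15) - 97 = (-17 - (1 + 5² - 10/3*5))*(-15) - 97 = (-17 - (1 + 25 - 50/3))*(-15) - 97 = (-17 - 1*28/3)*(-15) - 97 = (-17 - 28/3)*(-15) - 97 = -79/3*(-15) - 97 = 395 - 97 = 298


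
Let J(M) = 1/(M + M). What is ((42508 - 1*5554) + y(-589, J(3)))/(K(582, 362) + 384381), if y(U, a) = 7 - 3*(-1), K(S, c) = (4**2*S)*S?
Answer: 36964/5803965 ≈ 0.0063687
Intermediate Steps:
K(S, c) = 16*S**2 (K(S, c) = (16*S)*S = 16*S**2)
J(M) = 1/(2*M)
y(U, a) = 10 (y(U, a) = 7 + 3 = 10)
((42508 - 1*5554) + y(-589, J(3)))/(K(582, 362) + 384381) = ((42508 - 1*5554) + 10)/(16*582**2 + 384381) = ((42508 - 5554) + 10)/(16*338724 + 384381) = (36954 + 10)/(5419584 + 384381) = 36964/5803965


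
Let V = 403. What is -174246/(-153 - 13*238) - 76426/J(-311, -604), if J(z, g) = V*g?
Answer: 21330861287/395179382 ≈ 53.978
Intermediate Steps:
J(z, g) = 403*g
-174246/(-153 - 13*238) - 76426/J(-311, -604) = -174246/(-153 - 13*238) - 76426/(403*(-604)) = -174246/(-153 - 3094) - 76426/(-243412) = -174246/(-3247) - 76426*(-1/243412) = -174246*(-1/3247) + 38213/121706 = 174246/3247 + 38213/121706 = 21330861287/395179382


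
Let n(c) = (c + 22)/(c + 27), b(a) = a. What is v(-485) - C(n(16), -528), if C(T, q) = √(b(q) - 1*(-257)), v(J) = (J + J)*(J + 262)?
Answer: 216310 - I*√271 ≈ 2.1631e+5 - 16.462*I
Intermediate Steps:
n(c) = (22 + c)/(27 + c)
v(J) = 2*J*(262 + J) (v(J) = (2*J)*(262 + J) = 2*J*(262 + J))
C(T, q) = √(257 + q) (C(T, q) = √(q - 1*(-257)) = √(q + 257) = √(257 + q))
v(-485) - C(n(16), -528) = 2*(-485)*(262 - 485) - √(257 - 528) = 2*(-485)*(-223) - √(-271) = 216310 - I*√271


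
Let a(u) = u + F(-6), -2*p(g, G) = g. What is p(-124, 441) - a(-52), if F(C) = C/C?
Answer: 113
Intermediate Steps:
p(g, G) = -g/2
F(C) = 1
a(u) = 1 + u (a(u) = u + 1 = 1 + u)
p(-124, 441) - a(-52) = -½*(-124) - (1 - 52) = 62 - 1*(-51) = 62 + 51 = 113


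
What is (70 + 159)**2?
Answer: 52441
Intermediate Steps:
(70 + 159)**2 = 229**2 = 52441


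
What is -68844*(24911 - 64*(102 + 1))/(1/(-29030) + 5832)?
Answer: -5230182634440/24186137 ≈ -2.1625e+5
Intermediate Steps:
-68844*(24911 - 64*(102 + 1))/(1/(-29030) + 5832) = -68844*(24911 - 64*103)/(-1/29030 + 5832) = -68844/(169302959/(29030*(24911 - 6592))) = -68844/((169302959/29030)/18319) = -68844/((169302959/29030)*(1/18319)) = -68844/24186137/75971510 = -68844*75971510/24186137 = -5230182634440/24186137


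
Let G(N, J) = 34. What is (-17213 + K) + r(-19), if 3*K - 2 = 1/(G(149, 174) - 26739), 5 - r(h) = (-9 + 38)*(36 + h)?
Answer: -472687402/26705 ≈ -17700.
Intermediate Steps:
r(h) = -1039 - 29*h (r(h) = 5 - (-9 + 38)*(36 + h) = 5 - 29*(36 + h) = 5 - (1044 + 29*h) = 5 + (-1044 - 29*h) = -1039 - 29*h)
K = 17803/26705 (K = 2/3 + 1/(3*(34 - 26739)) = 2/3 + (1/3)/(-26705) = 2/3 + (1/3)*(-1/26705) = 2/3 - 1/80115 = 17803/26705 ≈ 0.66665)
(-17213 + K) + r(-19) = (-17213 + 17803/26705) + (-1039 - 29*(-19)) = -459655362/26705 + (-1039 + 551) = -459655362/26705 - 488 = -472687402/26705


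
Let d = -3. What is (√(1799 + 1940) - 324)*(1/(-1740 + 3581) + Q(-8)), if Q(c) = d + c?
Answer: 6561000/1841 - 20250*√3739/1841 ≈ 2891.2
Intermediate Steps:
Q(c) = -3 + c
(√(1799 + 1940) - 324)*(1/(-1740 + 3581) + Q(-8)) = (√(1799 + 1940) - 324)*(1/(-1740 + 3581) + (-3 - 8)) = (√3739 - 324)*(1/1841 - 11) = (-324 + √3739)*(1/1841 - 11) = (-324 + √3739)*(-20250/1841) = 6561000/1841 - 20250*√3739/1841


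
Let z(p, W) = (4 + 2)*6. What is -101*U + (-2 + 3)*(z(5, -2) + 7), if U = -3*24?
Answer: 7315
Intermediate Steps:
z(p, W) = 36 (z(p, W) = 6*6 = 36)
U = -72
-101*U + (-2 + 3)*(z(5, -2) + 7) = -101*(-72) + (-2 + 3)*(36 + 7) = 7272 + 1*43 = 7272 + 43 = 7315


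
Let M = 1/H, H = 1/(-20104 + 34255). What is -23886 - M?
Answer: -38037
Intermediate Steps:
H = 1/14151 ≈ 7.0666e-5
M = 14151 (M = 1/(1/14151) = 14151)
-23886 - M = -23886 - 1*14151 = -23886 - 14151 = -38037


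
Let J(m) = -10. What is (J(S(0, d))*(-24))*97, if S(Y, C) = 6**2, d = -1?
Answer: 23280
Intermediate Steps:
S(Y, C) = 36
(J(S(0, d))*(-24))*97 = -10*(-24)*97 = 240*97 = 23280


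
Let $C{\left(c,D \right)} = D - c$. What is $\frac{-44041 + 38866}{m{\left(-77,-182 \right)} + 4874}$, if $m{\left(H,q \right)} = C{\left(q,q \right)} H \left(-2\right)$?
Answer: $- \frac{5175}{4874} \approx -1.0618$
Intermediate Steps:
$m{\left(H,q \right)} = 0$ ($m{\left(H,q \right)} = \left(q - q\right) H \left(-2\right) = 0 H \left(-2\right) = 0 \left(-2\right) = 0$)
$\frac{-44041 + 38866}{m{\left(-77,-182 \right)} + 4874} = \frac{-44041 + 38866}{0 + 4874} = - \frac{5175}{4874}$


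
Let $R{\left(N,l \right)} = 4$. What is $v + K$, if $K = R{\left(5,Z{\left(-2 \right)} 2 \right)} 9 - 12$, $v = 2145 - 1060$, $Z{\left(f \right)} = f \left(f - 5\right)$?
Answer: $1109$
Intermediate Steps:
$Z{\left(f \right)} = f \left(-5 + f\right)$
$v = 1085$
$K = 24$ ($K = 4 \cdot 9 - 12 = 36 - 12 = 24$)
$v + K = 1085 + 24 = 1109$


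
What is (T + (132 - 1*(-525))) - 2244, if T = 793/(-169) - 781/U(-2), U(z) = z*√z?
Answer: -20692/13 - 781*I*√2/4 ≈ -1591.7 - 276.13*I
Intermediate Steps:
U(z) = z^(3/2)
T = -61/13 - 781*I*√2/4 (T = 793/(-169) - 781*I*√2/4 = 793*(-1/169) - 781*I*√2/4 = -61/13 - 781*I*√2/4 ≈ -4.6923 - 276.13*I)
(T + (132 - 1*(-525))) - 2244 = ((-61/13 - 781*I*√2/4) + (132 - 1*(-525))) - 2244 = ((-61/13 - 781*I*√2/4) + (132 + 525)) - 2244 = ((-61/13 - 781*I*√2/4) + 657) - 2244 = (8480/13 - 781*I*√2/4) - 2244 = -20692/13 - 781*I*√2/4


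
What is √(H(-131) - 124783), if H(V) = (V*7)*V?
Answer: 4*I*√291 ≈ 68.235*I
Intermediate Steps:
H(V) = 7*V² (H(V) = (7*V)*V = 7*V²)
√(H(-131) - 124783) = √(7*(-131)² - 124783) = √(7*17161 - 124783) = √(120127 - 124783) = √(-4656) = 4*I*√291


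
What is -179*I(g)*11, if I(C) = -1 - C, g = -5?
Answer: -7876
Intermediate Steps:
-179*I(g)*11 = -179*(-1 - 1*(-5))*11 = -179*(-1 + 5)*11 = -179*4*11 = -716*11 = -7876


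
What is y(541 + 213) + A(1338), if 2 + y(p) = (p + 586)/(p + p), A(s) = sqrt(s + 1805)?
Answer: -419/377 + sqrt(3143) ≈ 54.951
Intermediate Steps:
A(s) = sqrt(1805 + s)
y(p) = -2 + (586 + p)/(2*p) (y(p) = -2 + (p + 586)/(p + p) = -2 + (586 + p)/((2*p)) = -2 + (586 + p)*(1/(2*p)) = -2 + (586 + p)/(2*p))
y(541 + 213) + A(1338) = (-3/2 + 293/(541 + 213)) + sqrt(1805 + 1338) = (-3/2 + 293/754) + sqrt(3143) = -419/377 + sqrt(3143)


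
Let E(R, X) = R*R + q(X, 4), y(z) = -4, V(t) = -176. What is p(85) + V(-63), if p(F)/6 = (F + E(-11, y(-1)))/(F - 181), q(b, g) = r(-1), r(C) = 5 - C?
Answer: -757/4 ≈ -189.25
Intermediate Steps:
q(b, g) = 6 (q(b, g) = 5 - 1*(-1) = 5 + 1 = 6)
E(R, X) = 6 + R**2 (E(R, X) = R*R + 6 = R**2 + 6 = 6 + R**2)
p(F) = 6*(127 + F)/(-181 + F) (p(F) = 6*((F + (6 + (-11)**2))/(F - 181)) = 6*((F + (6 + 121))/(-181 + F)) = 6*((F + 127)/(-181 + F)) = 6*((127 + F)/(-181 + F)) = 6*(127 + F)/(-181 + F))
p(85) + V(-63) = 6*(127 + 85)/(-181 + 85) - 176 = 6*212/(-96) - 176 = 6*(-1/96)*212 - 176 = -53/4 - 176 = -757/4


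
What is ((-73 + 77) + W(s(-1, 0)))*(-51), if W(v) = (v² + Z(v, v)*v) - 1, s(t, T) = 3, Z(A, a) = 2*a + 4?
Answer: -2142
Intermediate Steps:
Z(A, a) = 4 + 2*a
W(v) = -1 + v² + v*(4 + 2*v) (W(v) = (v² + (4 + 2*v)*v) - 1 = (v² + v*(4 + 2*v)) - 1 = -1 + v² + v*(4 + 2*v))
((-73 + 77) + W(s(-1, 0)))*(-51) = ((-73 + 77) + (-1 + 3*3² + 4*3))*(-51) = (4 + (-1 + 3*9 + 12))*(-51) = (4 + (-1 + 27 + 12))*(-51) = (4 + 38)*(-51) = 42*(-51) = -2142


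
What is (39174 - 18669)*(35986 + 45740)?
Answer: 1675791630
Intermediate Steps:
(39174 - 18669)*(35986 + 45740) = 20505*81726 = 1675791630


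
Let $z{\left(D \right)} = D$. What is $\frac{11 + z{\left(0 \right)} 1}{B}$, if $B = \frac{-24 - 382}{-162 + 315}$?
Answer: $- \frac{1683}{406} \approx -4.1453$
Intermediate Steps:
$B = - \frac{406}{153} \approx -2.6536$
$\frac{11 + z{\left(0 \right)} 1}{B} = \frac{11 + 0 \cdot 1}{- \frac{406}{153}} = \left(11 + 0\right) \left(- \frac{153}{406}\right) = 11 \left(- \frac{153}{406}\right) = - \frac{1683}{406}$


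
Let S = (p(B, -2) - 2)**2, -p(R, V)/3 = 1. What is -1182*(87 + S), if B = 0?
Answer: -132384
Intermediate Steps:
p(R, V) = -3 (p(R, V) = -3*1 = -3)
S = 25 (S = (-3 - 2)**2 = (-5)**2 = 25)
-1182*(87 + S) = -1182*(87 + 25) = -1182*112 = -132384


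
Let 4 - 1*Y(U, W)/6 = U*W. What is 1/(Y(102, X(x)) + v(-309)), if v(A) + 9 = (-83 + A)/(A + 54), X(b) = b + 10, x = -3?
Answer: -255/1088203 ≈ -0.00023433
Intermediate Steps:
X(b) = 10 + b
Y(U, W) = 24 - 6*U*W
v(A) = -9 + (-83 + A)/(54 + A) (v(A) = -9 + (-83 + A)/(A + 54) = -9 + (-83 + A)/(54 + A))
1/(Y(102, X(x)) + v(-309)) = 1/((24 - 6*102*(10 - 3)) + (-569 - 8*(-309))/(54 - 309)) = 1/((24 - 6*102*7) + (-569 + 2472)/(-255)) = 1/((24 - 4284) - 1/255*1903) = 1/(-4260 - 1903/255) = 1/(-1088203/255) = -255/1088203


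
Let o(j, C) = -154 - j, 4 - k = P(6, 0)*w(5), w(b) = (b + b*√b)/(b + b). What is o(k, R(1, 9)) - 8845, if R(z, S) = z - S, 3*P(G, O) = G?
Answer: -9002 + √5 ≈ -8999.8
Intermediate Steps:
P(G, O) = G/3
w(b) = (b + b^(3/2))/(2*b) (w(b) = (b + b^(3/2))/((2*b)) = (b + b^(3/2))*(1/(2*b)) = (b + b^(3/2))/(2*b))
k = 3 - √5 (k = 4 - (⅓)*6*(½ + √5/2) = 4 - 2*(½ + √5/2) = 4 - (1 + √5) = 4 + (-1 - √5) = 3 - √5 ≈ 0.76393)
o(k, R(1, 9)) - 8845 = (-154 - (3 - √5)) - 8845 = (-154 + (-3 + √5)) - 8845 = (-157 + √5) - 8845 = -9002 + √5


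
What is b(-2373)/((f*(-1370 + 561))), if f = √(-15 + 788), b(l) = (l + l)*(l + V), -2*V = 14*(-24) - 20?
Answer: -10417470*√773/625357 ≈ -463.15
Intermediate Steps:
V = 178 (V = -(14*(-24) - 20)/2 = -(-336 - 20)/2 = -½*(-356) = 178)
b(l) = 2*l*(178 + l) (b(l) = (l + l)*(l + 178) = (2*l)*(178 + l) = 2*l*(178 + l))
f = √773 ≈ 27.803
b(-2373)/((f*(-1370 + 561))) = (2*(-2373)*(178 - 2373))/((√773*(-1370 + 561))) = (2*(-2373)*(-2195))/((√773*(-809))) = 10417470/((-809*√773)) = 10417470*(-√773/625357) = -10417470*√773/625357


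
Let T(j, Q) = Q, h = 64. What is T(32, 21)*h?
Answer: 1344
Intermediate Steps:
T(32, 21)*h = 21*64 = 1344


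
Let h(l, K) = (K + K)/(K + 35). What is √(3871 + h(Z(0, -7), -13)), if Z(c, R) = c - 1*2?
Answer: 2*√117062/11 ≈ 62.208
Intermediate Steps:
Z(c, R) = -2 + c (Z(c, R) = c - 2 = -2 + c)
h(l, K) = 2*K/(35 + K) (h(l, K) = (2*K)/(35 + K) = 2*K/(35 + K))
√(3871 + h(Z(0, -7), -13)) = √(3871 + 2*(-13)/(35 - 13)) = √(3871 + 2*(-13)/22) = √(3871 + 2*(-13)*(1/22)) = √(3871 - 13/11) = √(42568/11) = 2*√117062/11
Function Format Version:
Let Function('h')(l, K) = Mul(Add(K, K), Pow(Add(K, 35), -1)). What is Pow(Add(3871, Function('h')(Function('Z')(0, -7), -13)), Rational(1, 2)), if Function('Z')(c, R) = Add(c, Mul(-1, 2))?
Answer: Mul(Rational(2, 11), Pow(117062, Rational(1, 2))) ≈ 62.208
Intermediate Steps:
Function('Z')(c, R) = Add(-2, c) (Function('Z')(c, R) = Add(c, -2) = Add(-2, c))
Function('h')(l, K) = Mul(2, K, Pow(Add(35, K), -1)) (Function('h')(l, K) = Mul(Mul(2, K), Pow(Add(35, K), -1)) = Mul(2, K, Pow(Add(35, K), -1)))
Pow(Add(3871, Function('h')(Function('Z')(0, -7), -13)), Rational(1, 2)) = Pow(Add(3871, Mul(2, -13, Pow(Add(35, -13), -1))), Rational(1, 2)) = Pow(Add(3871, Mul(2, -13, Pow(22, -1))), Rational(1, 2)) = Pow(Add(3871, Mul(2, -13, Rational(1, 22))), Rational(1, 2)) = Pow(Add(3871, Rational(-13, 11)), Rational(1, 2)) = Pow(Rational(42568, 11), Rational(1, 2)) = Mul(Rational(2, 11), Pow(117062, Rational(1, 2)))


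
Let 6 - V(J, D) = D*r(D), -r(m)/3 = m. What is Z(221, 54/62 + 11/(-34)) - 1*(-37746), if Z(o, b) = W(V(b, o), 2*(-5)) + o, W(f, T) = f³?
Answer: 3146087210431856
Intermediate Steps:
r(m) = -3*m
V(J, D) = 6 + 3*D² (V(J, D) = 6 - D*(-3*D) = 6 - (-3)*D² = 6 + 3*D²)
Z(o, b) = o + (6 + 3*o²)³ (Z(o, b) = (6 + 3*o²)³ + o = o + (6 + 3*o²)³)
Z(221, 54/62 + 11/(-34)) - 1*(-37746) = (221 + 27*(2 + 221²)³) - 1*(-37746) = (221 + 27*(2 + 48841)³) + 37746 = (221 + 27*48843³) + 37746 = (221 + 27*116521748533107) + 37746 = (221 + 3146087210393889) + 37746 = 3146087210394110 + 37746 = 3146087210431856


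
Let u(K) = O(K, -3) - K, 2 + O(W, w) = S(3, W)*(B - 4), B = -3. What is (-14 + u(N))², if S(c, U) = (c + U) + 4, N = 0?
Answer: 4225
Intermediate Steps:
S(c, U) = 4 + U + c (S(c, U) = (U + c) + 4 = 4 + U + c)
O(W, w) = -51 - 7*W (O(W, w) = -2 + (4 + W + 3)*(-3 - 4) = -2 + (7 + W)*(-7) = -2 + (-49 - 7*W) = -51 - 7*W)
u(K) = -51 - 8*K (u(K) = (-51 - 7*K) - K = -51 - 8*K)
(-14 + u(N))² = (-14 + (-51 - 8*0))² = (-14 + (-51 + 0))² = (-14 - 51)² = (-65)² = 4225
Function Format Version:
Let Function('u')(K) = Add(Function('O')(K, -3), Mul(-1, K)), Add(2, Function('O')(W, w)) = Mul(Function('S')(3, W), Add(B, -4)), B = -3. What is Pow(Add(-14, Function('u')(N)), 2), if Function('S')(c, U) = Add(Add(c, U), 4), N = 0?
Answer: 4225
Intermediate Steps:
Function('S')(c, U) = Add(4, U, c) (Function('S')(c, U) = Add(Add(U, c), 4) = Add(4, U, c))
Function('O')(W, w) = Add(-51, Mul(-7, W)) (Function('O')(W, w) = Add(-2, Mul(Add(4, W, 3), Add(-3, -4))) = Add(-2, Mul(Add(7, W), -7)) = Add(-2, Add(-49, Mul(-7, W))) = Add(-51, Mul(-7, W)))
Function('u')(K) = Add(-51, Mul(-8, K)) (Function('u')(K) = Add(Add(-51, Mul(-7, K)), Mul(-1, K)) = Add(-51, Mul(-8, K)))
Pow(Add(-14, Function('u')(N)), 2) = Pow(Add(-14, Add(-51, Mul(-8, 0))), 2) = Pow(Add(-14, Add(-51, 0)), 2) = Pow(Add(-14, -51), 2) = Pow(-65, 2) = 4225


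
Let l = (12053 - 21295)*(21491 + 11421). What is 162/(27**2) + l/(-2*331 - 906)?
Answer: 85548671/441 ≈ 1.9399e+5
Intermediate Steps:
l = -304172704 (l = -9242*32912 = -304172704)
162/(27**2) + l/(-2*331 - 906) = 162/(27**2) - 304172704/(-2*331 - 906) = 162/729 - 304172704/(-662 - 906) = 162*(1/729) - 304172704/(-1568) = 2/9 - 304172704*(-1/1568) = 2/9 + 9505397/49 = 85548671/441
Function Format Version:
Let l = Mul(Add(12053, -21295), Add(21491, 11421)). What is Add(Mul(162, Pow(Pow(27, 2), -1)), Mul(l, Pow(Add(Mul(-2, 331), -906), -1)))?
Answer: Rational(85548671, 441) ≈ 1.9399e+5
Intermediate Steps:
l = -304172704 (l = Mul(-9242, 32912) = -304172704)
Add(Mul(162, Pow(Pow(27, 2), -1)), Mul(l, Pow(Add(Mul(-2, 331), -906), -1))) = Add(Mul(162, Pow(Pow(27, 2), -1)), Mul(-304172704, Pow(Add(Mul(-2, 331), -906), -1))) = Add(Mul(162, Pow(729, -1)), Mul(-304172704, Pow(Add(-662, -906), -1))) = Add(Mul(162, Rational(1, 729)), Mul(-304172704, Pow(-1568, -1))) = Add(Rational(2, 9), Mul(-304172704, Rational(-1, 1568))) = Add(Rational(2, 9), Rational(9505397, 49)) = Rational(85548671, 441)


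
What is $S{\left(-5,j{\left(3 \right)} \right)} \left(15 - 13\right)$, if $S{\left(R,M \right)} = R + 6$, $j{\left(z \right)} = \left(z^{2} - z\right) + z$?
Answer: $2$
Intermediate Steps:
$j{\left(z \right)} = z^{2}$
$S{\left(R,M \right)} = 6 + R$
$S{\left(-5,j{\left(3 \right)} \right)} \left(15 - 13\right) = \left(6 - 5\right) \left(15 - 13\right) = 1 \cdot 2 = 2$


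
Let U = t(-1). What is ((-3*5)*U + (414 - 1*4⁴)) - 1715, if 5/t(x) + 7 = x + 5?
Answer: -1532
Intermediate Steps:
t(x) = 5/(-2 + x) (t(x) = 5/(-7 + (x + 5)) = 5/(-7 + (5 + x)) = 5/(-2 + x))
U = -5/3 (U = 5/(-2 - 1) = 5/(-3) = 5*(-⅓) = -5/3 ≈ -1.6667)
((-3*5)*U + (414 - 1*4⁴)) - 1715 = (-3*5*(-5/3) + (414 - 1*4⁴)) - 1715 = (-15*(-5/3) + (414 - 1*256)) - 1715 = (25 + (414 - 256)) - 1715 = (25 + 158) - 1715 = 183 - 1715 = -1532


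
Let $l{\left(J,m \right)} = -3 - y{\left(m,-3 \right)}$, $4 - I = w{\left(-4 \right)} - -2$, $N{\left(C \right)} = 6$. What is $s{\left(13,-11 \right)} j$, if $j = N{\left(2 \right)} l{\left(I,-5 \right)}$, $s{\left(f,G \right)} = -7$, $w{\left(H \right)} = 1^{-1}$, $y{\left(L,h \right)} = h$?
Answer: $0$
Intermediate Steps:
$w{\left(H \right)} = 1$
$I = 1$ ($I = 4 - \left(1 - -2\right) = 4 - \left(1 + 2\right) = 4 - 3 = 1$)
$l{\left(J,m \right)} = 0$ ($l{\left(J,m \right)} = -3 - -3 = -3 + 3 = 0$)
$j = 0$ ($j = 6 \cdot 0 = 0$)
$s{\left(13,-11 \right)} j = \left(-7\right) 0 = 0$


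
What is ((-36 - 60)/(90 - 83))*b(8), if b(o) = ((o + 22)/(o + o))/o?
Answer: -45/14 ≈ -3.2143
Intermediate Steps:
b(o) = (22 + o)/(2*o**2) (b(o) = ((22 + o)/((2*o)))/o = ((22 + o)*(1/(2*o)))/o = ((22 + o)/(2*o))/o = (22 + o)/(2*o**2))
((-36 - 60)/(90 - 83))*b(8) = ((-36 - 60)/(90 - 83))*((1/2)*(22 + 8)/8**2) = (-96/7)*((1/2)*(1/64)*30) = -96*1/7*(15/64) = -96/7*15/64 = -45/14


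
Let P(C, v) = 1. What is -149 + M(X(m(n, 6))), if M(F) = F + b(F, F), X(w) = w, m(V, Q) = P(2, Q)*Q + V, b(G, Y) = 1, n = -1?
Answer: -143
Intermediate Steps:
m(V, Q) = Q + V (m(V, Q) = 1*Q + V = Q + V)
M(F) = 1 + F (M(F) = F + 1 = 1 + F)
-149 + M(X(m(n, 6))) = -149 + (1 + (6 - 1)) = -149 + (1 + 5) = -149 + 6 = -143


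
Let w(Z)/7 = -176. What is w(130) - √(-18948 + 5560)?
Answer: -1232 - 2*I*√3347 ≈ -1232.0 - 115.71*I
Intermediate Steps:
w(Z) = -1232 (w(Z) = 7*(-176) = -1232)
w(130) - √(-18948 + 5560) = -1232 - √(-18948 + 5560) = -1232 - √(-13388) = -1232 - 2*I*√3347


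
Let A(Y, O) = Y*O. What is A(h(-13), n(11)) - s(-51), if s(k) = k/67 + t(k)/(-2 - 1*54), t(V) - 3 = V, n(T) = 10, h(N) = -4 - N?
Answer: 42165/469 ≈ 89.904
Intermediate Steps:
t(V) = 3 + V
s(k) = -3/56 - 11*k/3752 (s(k) = k/67 + (3 + k)/(-2 - 1*54) = k*(1/67) + (3 + k)/(-2 - 54) = k/67 + (3 + k)/(-56) = k/67 + (3 + k)*(-1/56) = k/67 + (-3/56 - k/56) = -3/56 - 11*k/3752)
A(Y, O) = O*Y
A(h(-13), n(11)) - s(-51) = 10*(-4 - 1*(-13)) - (-3/56 - 11/3752*(-51)) = 10*(-4 + 13) - (-3/56 + 561/3752) = 10*9 - 1*45/469 = 90 - 45/469 = 42165/469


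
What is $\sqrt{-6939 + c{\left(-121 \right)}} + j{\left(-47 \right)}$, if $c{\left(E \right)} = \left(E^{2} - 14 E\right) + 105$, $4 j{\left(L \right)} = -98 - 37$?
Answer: $- \frac{135}{4} + \sqrt{9501} \approx 63.723$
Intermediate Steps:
$j{\left(L \right)} = - \frac{135}{4}$ ($j{\left(L \right)} = \frac{-98 - 37}{4} = \frac{1}{4} \left(-135\right) = - \frac{135}{4}$)
$c{\left(E \right)} = 105 + E^{2} - 14 E$
$\sqrt{-6939 + c{\left(-121 \right)}} + j{\left(-47 \right)} = \sqrt{-6939 + \left(105 + \left(-121\right)^{2} - -1694\right)} - \frac{135}{4} = \sqrt{-6939 + \left(105 + 14641 + 1694\right)} - \frac{135}{4} = \sqrt{-6939 + 16440} - \frac{135}{4} = \sqrt{9501} - \frac{135}{4} = - \frac{135}{4} + \sqrt{9501}$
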